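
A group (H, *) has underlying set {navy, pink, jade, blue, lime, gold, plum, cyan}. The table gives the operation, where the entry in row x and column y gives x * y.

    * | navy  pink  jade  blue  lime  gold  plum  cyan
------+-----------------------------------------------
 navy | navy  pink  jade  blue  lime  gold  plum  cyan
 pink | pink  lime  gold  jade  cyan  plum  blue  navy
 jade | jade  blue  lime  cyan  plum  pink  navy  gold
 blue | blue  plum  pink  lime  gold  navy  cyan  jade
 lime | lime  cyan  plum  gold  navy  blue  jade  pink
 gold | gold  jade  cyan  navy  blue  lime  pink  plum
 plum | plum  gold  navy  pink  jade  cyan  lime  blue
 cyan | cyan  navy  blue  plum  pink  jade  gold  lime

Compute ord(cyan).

The identity element is navy (its row matches the header).
cyan^1 = cyan
cyan^2 = cyan * cyan = lime
cyan^3 = lime * cyan = pink
cyan^4 = pink * cyan = navy
The first power of cyan equal to the identity is cyan^4, so ord(cyan) = 4.

4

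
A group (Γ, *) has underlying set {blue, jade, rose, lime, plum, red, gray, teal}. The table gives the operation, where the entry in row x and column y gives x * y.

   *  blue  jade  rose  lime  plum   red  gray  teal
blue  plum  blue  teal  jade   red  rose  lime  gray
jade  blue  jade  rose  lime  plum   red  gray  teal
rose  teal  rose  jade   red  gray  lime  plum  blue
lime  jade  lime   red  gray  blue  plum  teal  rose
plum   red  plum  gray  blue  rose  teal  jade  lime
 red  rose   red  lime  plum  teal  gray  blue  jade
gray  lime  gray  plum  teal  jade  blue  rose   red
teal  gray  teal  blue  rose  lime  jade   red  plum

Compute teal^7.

red

teal^1 = teal
teal^2 = teal * teal = plum
teal^3 = plum * teal = lime
teal^4 = lime * teal = rose
teal^5 = rose * teal = blue
teal^6 = blue * teal = gray
teal^7 = gray * teal = red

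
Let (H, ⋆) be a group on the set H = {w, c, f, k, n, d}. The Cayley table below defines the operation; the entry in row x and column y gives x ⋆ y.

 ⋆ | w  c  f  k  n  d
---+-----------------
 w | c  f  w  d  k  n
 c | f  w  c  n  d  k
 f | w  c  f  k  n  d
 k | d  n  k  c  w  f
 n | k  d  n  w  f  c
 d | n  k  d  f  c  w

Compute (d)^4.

d^1 = d
d^2 = d ⋆ d = w
d^3 = w ⋆ d = n
d^4 = n ⋆ d = c

c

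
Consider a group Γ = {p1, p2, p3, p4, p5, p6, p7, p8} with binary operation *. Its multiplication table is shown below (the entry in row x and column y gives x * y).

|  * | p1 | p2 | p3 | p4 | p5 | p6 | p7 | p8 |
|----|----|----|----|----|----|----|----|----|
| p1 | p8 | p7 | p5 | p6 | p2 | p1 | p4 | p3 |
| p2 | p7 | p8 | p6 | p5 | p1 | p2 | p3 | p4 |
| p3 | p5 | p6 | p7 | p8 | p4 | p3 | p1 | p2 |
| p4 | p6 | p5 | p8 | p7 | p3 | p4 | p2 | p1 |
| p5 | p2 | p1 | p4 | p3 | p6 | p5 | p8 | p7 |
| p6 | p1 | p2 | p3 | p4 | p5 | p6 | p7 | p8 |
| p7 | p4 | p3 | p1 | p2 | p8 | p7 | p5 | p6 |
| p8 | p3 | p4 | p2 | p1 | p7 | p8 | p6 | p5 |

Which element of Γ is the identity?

The identity e satisfies e * x = x for all x, so its row in the table reproduces the column headers.
Row p6 reads: p1, p2, p3, p4, p5, p6, p7, p8 — exactly the header order. So p6 is the identity.

p6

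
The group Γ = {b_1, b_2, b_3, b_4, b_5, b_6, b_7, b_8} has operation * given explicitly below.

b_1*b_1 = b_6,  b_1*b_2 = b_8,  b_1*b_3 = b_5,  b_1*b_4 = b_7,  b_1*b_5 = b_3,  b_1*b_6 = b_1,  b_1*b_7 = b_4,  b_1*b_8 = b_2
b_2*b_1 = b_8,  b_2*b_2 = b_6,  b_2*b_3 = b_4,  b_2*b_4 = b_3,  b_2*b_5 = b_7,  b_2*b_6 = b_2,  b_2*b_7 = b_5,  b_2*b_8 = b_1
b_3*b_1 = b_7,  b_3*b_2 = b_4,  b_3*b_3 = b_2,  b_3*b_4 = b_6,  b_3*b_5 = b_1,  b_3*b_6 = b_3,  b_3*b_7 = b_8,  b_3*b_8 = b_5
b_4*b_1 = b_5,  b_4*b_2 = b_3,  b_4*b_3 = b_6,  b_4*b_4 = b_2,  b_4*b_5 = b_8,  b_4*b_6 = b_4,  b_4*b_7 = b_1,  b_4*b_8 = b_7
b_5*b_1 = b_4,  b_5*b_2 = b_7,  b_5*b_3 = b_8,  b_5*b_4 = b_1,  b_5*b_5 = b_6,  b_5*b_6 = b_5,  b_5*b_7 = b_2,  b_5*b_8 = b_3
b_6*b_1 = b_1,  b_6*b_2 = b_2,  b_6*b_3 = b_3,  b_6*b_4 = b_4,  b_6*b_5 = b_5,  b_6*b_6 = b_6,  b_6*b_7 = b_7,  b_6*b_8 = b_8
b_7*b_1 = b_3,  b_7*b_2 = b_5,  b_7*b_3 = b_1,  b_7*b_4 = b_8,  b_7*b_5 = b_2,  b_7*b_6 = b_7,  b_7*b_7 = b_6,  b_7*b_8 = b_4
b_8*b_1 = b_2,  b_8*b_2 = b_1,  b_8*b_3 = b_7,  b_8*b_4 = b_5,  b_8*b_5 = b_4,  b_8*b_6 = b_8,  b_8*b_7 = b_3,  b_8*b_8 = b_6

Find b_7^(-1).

First locate the identity: row b_6 matches the header, so b_6 is the identity.
Scan row b_7 for b_6: b_7*b_7 = b_6. Hence b_7^(-1) = b_7.

b_7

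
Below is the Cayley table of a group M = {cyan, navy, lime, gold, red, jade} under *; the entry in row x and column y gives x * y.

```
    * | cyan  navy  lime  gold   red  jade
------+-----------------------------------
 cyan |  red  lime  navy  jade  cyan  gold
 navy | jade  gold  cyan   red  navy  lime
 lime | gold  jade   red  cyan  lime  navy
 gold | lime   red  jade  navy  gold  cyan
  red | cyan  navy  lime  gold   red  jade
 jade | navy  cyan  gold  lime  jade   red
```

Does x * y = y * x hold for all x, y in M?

navy * lime = cyan but lime * navy = jade.
Since navy and lime do not commute, M is not abelian.

No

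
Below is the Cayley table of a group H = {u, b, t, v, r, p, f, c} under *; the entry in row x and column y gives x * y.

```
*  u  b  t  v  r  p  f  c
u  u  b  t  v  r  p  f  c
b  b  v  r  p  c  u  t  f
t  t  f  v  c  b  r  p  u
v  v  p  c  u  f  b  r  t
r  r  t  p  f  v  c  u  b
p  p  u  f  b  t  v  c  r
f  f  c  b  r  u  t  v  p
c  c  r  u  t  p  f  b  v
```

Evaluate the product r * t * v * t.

r * t = p
p * v = b
b * t = r
(Structurally, H here is isomorphic to the quaternion group Q_8.)

r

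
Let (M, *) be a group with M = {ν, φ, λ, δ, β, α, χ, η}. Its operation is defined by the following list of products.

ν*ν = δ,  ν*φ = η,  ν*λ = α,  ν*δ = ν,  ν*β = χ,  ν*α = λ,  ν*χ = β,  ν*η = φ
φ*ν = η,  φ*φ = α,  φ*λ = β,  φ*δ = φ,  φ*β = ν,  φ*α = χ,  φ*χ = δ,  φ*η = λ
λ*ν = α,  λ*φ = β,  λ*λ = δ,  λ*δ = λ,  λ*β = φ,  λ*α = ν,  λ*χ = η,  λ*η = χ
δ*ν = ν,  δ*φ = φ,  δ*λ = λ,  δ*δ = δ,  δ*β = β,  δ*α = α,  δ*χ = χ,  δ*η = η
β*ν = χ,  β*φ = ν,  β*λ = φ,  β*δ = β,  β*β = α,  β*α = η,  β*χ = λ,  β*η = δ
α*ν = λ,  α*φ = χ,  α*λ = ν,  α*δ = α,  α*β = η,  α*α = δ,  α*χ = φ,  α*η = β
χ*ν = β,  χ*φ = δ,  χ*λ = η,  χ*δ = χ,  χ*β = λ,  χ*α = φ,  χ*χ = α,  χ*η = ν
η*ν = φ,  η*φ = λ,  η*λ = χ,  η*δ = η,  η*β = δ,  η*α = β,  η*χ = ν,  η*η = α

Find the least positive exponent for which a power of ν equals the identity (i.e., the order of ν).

The identity element is δ (its row matches the header).
ν^1 = ν
ν^2 = ν*ν = δ
The first power of ν equal to the identity is ν^2, so ord(ν) = 2.

2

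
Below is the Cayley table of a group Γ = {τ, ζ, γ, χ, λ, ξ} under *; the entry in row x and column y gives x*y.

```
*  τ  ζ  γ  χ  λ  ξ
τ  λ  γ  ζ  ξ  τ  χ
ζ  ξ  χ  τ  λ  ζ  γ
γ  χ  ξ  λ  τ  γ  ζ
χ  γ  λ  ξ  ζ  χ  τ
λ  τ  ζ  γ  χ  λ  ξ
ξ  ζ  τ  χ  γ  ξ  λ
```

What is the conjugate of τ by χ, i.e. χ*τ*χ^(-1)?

ξ

The identity is λ. In row χ, the entry λ sits in column ζ, so χ^(-1) = ζ.
χ*τ = γ
γ*ζ = ξ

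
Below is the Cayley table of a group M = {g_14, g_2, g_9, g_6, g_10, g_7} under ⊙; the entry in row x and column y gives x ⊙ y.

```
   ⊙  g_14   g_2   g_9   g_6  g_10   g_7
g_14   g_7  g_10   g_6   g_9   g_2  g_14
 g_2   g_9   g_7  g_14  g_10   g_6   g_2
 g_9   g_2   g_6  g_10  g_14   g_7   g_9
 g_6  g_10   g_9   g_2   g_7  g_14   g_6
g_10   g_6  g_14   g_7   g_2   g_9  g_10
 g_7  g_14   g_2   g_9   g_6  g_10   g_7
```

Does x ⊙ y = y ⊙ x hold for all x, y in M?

g_9 ⊙ g_2 = g_6 but g_2 ⊙ g_9 = g_14.
Since g_9 and g_2 do not commute, M is not abelian.

No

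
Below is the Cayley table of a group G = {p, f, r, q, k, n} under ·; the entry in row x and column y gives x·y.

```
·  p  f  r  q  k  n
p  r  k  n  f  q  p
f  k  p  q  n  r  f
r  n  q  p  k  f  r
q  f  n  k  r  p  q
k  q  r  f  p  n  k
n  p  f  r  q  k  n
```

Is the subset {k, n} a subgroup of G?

Yes

{k, n} contains the identity n.
Checking products: every product of two elements of {k, n} (read from the table) lies in {k, n}, so the set is closed.
In a finite group, a nonempty closed subset is a subgroup. So {k, n} ≤ G.
(Structurally, G here is isomorphic to the cyclic group Z_6.)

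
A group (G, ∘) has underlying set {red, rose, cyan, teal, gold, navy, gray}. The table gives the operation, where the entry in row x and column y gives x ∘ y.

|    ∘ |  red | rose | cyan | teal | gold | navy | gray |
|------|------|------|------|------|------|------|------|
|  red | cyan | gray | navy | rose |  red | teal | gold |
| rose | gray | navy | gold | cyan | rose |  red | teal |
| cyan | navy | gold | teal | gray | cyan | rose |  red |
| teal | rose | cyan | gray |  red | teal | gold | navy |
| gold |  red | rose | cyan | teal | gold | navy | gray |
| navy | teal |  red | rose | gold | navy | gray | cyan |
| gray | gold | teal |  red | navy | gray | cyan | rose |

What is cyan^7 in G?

gold

cyan^1 = cyan
cyan^2 = cyan ∘ cyan = teal
cyan^3 = teal ∘ cyan = gray
cyan^4 = gray ∘ cyan = red
cyan^5 = red ∘ cyan = navy
cyan^6 = navy ∘ cyan = rose
cyan^7 = rose ∘ cyan = gold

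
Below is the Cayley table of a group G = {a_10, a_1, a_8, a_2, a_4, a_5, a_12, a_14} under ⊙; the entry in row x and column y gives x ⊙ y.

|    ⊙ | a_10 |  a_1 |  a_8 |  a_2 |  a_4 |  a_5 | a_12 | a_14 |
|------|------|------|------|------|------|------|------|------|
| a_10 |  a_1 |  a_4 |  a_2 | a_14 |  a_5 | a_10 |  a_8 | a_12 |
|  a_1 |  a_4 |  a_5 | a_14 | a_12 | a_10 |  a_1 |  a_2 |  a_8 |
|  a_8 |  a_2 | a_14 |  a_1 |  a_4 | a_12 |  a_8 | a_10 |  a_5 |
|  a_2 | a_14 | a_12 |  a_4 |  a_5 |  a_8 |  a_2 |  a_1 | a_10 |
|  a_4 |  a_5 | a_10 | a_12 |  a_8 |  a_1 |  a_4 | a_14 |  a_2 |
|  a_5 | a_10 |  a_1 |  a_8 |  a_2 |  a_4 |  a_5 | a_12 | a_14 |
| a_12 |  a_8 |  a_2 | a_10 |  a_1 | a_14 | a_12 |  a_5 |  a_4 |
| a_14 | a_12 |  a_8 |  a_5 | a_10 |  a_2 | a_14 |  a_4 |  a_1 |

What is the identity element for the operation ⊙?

a_5

The identity e satisfies e ⊙ x = x for all x, so its row in the table reproduces the column headers.
Row a_5 reads: a_10, a_1, a_8, a_2, a_4, a_5, a_12, a_14 — exactly the header order. So a_5 is the identity.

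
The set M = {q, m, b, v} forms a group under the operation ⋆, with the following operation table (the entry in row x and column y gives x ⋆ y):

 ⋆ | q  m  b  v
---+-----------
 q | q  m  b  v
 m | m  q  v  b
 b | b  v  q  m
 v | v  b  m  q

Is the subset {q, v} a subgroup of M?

Yes

{q, v} contains the identity q.
Checking products: every product of two elements of {q, v} (read from the table) lies in {q, v}, so the set is closed.
In a finite group, a nonempty closed subset is a subgroup. So {q, v} ≤ M.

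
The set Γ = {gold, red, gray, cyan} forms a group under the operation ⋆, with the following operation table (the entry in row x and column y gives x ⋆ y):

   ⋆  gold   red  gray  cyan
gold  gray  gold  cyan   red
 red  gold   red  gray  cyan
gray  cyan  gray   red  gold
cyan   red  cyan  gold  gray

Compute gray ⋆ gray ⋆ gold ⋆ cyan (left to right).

red

gray ⋆ gray = red
red ⋆ gold = gold
gold ⋆ cyan = red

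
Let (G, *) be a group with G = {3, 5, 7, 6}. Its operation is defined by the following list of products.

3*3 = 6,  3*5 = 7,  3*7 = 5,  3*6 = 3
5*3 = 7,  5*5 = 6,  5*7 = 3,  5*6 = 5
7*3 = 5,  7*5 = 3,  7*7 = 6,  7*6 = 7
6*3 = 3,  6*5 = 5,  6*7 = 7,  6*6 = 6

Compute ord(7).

The identity element is 6 (its row matches the header).
7^1 = 7
7^2 = 7*7 = 6
The first power of 7 equal to the identity is 7^2, so ord(7) = 2.

2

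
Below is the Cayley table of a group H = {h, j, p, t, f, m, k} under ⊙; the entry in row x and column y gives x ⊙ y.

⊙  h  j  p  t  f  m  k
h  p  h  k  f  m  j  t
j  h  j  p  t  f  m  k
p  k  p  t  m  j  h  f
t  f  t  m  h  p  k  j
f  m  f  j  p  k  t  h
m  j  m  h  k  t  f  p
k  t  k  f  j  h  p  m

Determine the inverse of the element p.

f

First locate the identity: row j matches the header, so j is the identity.
Scan row p for j: p ⊙ f = j. Hence p^(-1) = f.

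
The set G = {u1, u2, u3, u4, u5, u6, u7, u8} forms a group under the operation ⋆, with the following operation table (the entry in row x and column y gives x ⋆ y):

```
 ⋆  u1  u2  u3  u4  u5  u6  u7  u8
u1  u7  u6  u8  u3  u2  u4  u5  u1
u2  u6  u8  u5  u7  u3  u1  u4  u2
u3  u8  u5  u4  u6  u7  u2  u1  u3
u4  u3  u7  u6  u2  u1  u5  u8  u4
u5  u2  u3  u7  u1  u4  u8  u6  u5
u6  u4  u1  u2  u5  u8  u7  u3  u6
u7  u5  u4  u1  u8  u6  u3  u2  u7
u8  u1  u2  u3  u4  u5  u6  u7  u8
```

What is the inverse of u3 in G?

u1

First locate the identity: row u8 matches the header, so u8 is the identity.
Scan row u3 for u8: u3 ⋆ u1 = u8. Hence u3^(-1) = u1.
(Structurally, G here is isomorphic to the cyclic group Z_8.)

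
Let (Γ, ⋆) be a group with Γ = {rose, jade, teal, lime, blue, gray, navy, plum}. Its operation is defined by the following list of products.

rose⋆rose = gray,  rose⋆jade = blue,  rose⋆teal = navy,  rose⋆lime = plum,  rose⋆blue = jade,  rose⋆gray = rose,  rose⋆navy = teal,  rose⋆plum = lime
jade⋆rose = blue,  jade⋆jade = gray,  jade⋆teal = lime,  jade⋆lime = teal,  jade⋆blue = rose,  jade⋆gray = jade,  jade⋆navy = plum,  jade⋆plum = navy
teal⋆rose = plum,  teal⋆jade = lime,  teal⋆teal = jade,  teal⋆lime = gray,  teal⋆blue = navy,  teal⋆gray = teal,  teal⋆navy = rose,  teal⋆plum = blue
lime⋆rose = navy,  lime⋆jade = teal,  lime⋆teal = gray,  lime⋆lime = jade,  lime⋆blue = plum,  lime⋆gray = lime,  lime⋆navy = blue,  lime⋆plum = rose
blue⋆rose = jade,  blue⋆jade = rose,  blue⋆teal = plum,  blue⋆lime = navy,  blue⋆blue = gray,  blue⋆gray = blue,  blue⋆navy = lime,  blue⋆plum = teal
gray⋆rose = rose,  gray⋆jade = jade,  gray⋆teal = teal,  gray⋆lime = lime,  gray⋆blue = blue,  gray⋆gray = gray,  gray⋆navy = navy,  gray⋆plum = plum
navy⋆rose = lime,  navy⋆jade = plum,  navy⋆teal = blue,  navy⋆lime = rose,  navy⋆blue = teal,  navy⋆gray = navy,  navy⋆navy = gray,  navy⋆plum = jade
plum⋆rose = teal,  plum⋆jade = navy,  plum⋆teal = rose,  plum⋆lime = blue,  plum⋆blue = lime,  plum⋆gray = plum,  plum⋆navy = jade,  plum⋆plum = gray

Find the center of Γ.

An element z is central iff its row equals its column in the table.
For teal: teal ⋆ blue = navy ≠ plum = blue ⋆ teal, so teal ∉ Z.
Checking each element this way leaves Z(Γ) = {gray, jade}.

{gray, jade}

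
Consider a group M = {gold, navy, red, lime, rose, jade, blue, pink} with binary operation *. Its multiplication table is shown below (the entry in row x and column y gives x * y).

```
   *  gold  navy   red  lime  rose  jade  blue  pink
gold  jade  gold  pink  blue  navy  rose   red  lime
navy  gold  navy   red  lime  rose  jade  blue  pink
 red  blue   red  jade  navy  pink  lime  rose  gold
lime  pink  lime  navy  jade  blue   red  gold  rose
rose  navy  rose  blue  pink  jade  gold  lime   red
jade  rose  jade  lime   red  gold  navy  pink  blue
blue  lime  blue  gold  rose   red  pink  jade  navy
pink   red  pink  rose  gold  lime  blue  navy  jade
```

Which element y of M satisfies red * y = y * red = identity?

First locate the identity: row navy matches the header, so navy is the identity.
Scan row red for navy: red * lime = navy. Hence red^(-1) = lime.

lime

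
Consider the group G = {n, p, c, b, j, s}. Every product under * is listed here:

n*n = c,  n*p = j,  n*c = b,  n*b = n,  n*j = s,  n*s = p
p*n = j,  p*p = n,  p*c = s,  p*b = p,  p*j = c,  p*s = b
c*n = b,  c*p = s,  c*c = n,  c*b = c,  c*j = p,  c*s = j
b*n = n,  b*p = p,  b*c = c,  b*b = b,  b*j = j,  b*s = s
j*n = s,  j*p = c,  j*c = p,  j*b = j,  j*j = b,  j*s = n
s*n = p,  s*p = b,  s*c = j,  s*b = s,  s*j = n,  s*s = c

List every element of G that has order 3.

{c, n}

Identity is b. Compute the order of each non-identity element by repeated multiplication:
  n: n → c → b  (order 3)
  p: p → n → j → c → s → b  (order 6)
  c: c → n → b  (order 3)
  j: j → b  (order 2)
  s: s → c → j → n → p → b  (order 6)
Elements of order 3: {c, n}.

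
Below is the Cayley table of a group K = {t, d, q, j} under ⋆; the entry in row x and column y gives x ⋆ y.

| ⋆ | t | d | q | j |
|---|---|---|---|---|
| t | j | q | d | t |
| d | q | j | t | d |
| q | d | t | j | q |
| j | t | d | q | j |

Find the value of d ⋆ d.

j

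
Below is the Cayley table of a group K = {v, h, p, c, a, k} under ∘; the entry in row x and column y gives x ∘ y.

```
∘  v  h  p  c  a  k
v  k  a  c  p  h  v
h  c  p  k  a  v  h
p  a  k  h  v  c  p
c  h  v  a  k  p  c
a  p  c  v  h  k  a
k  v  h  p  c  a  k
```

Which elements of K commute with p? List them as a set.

Compare row p with column p entry by entry.
h ∘ p = k = p ∘ h, so h commutes with p.
v ∘ p = c but p ∘ v = a, so v does not.
Collecting the elements that commute with p: C(p) = {h, k, p}.

{h, k, p}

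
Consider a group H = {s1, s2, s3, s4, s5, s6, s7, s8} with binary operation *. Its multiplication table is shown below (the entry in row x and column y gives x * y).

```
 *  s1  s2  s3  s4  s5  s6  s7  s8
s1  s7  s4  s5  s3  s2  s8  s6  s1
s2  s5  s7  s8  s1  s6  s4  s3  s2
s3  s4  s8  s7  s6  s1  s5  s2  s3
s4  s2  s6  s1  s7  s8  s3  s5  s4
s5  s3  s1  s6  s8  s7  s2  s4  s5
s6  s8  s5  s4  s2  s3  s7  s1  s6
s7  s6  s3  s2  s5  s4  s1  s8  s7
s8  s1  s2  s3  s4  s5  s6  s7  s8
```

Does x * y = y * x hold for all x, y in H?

s5 * s3 = s6 but s3 * s5 = s1.
Since s5 and s3 do not commute, H is not abelian.

No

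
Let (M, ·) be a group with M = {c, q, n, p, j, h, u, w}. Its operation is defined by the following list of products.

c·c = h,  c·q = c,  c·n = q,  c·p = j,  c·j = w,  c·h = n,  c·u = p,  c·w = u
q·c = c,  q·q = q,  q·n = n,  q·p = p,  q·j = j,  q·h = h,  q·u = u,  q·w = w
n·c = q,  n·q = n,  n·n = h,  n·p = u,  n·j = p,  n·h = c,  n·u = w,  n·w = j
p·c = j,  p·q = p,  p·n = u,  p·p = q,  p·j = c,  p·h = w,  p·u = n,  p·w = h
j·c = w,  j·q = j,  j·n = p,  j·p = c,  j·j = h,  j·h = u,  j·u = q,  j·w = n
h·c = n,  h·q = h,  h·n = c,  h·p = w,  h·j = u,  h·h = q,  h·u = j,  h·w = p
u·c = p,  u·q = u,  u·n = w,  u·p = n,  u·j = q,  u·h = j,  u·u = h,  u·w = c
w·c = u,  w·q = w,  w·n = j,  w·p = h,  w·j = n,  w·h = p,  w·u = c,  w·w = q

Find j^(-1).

u

First locate the identity: row q matches the header, so q is the identity.
Scan row j for q: j·u = q. Hence j^(-1) = u.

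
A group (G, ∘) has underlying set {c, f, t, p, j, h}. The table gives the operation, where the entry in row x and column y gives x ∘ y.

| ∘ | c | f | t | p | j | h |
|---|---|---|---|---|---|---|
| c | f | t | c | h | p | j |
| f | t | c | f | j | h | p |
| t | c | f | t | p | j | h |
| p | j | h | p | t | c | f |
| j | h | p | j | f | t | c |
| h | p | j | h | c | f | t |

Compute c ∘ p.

h

Read row c, column p: c ∘ p = h.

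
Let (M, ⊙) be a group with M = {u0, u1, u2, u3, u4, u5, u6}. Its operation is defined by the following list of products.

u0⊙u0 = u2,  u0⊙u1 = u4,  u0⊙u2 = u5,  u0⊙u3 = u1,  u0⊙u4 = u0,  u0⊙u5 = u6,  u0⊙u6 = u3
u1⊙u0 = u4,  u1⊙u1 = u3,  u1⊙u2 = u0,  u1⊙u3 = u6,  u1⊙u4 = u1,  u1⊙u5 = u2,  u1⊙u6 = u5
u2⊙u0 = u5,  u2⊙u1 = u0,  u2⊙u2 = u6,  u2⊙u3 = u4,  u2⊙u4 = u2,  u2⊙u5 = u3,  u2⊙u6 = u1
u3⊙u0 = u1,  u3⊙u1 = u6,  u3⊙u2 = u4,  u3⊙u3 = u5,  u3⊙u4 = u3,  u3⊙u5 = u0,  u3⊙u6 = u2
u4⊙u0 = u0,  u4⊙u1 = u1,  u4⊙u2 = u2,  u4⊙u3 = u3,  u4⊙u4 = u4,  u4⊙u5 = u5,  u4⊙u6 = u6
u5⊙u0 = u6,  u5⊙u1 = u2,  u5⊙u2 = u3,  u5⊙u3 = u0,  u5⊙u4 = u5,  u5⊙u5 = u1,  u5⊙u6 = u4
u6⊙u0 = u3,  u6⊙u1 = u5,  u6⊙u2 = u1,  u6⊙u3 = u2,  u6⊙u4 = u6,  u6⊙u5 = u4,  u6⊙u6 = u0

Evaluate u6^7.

u4

u6^1 = u6
u6^2 = u6 ⊙ u6 = u0
u6^3 = u0 ⊙ u6 = u3
u6^4 = u3 ⊙ u6 = u2
u6^5 = u2 ⊙ u6 = u1
u6^6 = u1 ⊙ u6 = u5
u6^7 = u5 ⊙ u6 = u4
(Structurally, M here is isomorphic to the cyclic group Z_7.)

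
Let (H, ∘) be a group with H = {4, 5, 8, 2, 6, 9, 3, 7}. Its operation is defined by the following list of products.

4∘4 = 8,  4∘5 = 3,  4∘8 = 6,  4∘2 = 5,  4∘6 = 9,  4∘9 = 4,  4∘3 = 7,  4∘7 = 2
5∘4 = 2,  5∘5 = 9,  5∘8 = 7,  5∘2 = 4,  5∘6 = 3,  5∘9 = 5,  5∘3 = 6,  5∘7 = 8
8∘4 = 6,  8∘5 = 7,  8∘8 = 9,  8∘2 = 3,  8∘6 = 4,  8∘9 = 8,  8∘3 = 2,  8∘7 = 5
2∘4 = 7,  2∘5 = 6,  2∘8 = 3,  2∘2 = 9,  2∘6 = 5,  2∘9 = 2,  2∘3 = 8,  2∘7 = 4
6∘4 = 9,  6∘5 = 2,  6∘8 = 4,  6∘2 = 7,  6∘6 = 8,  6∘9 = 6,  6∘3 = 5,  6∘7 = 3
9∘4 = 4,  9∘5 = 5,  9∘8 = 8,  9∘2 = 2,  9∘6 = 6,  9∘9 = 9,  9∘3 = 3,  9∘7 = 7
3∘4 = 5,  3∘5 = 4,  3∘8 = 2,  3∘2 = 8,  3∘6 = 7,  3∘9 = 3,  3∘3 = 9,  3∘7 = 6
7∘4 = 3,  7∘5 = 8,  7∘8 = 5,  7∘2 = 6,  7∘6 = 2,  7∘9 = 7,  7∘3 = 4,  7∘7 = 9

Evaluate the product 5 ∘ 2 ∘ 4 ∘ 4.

6

5 ∘ 2 = 4
4 ∘ 4 = 8
8 ∘ 4 = 6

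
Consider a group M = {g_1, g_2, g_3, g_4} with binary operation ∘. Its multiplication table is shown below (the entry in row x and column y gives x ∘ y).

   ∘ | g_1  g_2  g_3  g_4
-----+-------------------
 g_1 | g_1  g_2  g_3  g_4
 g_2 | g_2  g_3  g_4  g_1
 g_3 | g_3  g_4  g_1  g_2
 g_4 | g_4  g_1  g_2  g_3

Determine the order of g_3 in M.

The identity element is g_1 (its row matches the header).
g_3^1 = g_3
g_3^2 = g_3 ∘ g_3 = g_1
The first power of g_3 equal to the identity is g_3^2, so ord(g_3) = 2.

2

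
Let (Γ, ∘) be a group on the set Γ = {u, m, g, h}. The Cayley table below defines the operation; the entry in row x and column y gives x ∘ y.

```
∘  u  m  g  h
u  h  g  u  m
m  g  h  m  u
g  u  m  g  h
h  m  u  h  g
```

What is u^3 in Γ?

u^1 = u
u^2 = u ∘ u = h
u^3 = h ∘ u = m

m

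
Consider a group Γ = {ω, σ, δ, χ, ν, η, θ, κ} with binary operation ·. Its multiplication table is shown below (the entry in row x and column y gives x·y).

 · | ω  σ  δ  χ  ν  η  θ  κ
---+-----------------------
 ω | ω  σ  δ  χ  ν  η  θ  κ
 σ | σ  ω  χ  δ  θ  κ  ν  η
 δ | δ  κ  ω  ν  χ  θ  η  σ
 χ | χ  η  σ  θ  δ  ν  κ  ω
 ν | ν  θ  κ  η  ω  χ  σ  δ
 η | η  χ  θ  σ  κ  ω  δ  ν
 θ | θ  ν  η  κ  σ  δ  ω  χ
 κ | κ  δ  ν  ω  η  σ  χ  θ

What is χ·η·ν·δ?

χ·η = ν
ν·ν = ω
ω·δ = δ

δ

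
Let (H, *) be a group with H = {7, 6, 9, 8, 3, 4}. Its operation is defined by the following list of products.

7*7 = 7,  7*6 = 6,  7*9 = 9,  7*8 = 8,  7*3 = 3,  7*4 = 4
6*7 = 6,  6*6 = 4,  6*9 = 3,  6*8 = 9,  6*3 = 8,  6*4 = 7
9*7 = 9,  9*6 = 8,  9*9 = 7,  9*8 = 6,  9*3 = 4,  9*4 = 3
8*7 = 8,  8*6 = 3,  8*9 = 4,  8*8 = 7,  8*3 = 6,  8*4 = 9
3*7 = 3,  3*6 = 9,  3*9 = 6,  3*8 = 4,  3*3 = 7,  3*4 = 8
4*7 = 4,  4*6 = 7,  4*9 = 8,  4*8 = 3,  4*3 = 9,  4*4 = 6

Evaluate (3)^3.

3^1 = 3
3^2 = 3 * 3 = 7
3^3 = 7 * 3 = 3

3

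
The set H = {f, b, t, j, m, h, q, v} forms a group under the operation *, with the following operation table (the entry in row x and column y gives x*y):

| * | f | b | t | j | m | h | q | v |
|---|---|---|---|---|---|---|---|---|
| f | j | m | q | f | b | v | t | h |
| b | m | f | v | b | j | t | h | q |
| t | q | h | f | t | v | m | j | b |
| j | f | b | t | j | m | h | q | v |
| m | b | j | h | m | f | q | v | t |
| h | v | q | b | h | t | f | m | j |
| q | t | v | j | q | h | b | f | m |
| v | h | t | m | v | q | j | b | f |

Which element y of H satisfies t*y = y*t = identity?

First locate the identity: row j matches the header, so j is the identity.
Scan row t for j: t*q = j. Hence t^(-1) = q.

q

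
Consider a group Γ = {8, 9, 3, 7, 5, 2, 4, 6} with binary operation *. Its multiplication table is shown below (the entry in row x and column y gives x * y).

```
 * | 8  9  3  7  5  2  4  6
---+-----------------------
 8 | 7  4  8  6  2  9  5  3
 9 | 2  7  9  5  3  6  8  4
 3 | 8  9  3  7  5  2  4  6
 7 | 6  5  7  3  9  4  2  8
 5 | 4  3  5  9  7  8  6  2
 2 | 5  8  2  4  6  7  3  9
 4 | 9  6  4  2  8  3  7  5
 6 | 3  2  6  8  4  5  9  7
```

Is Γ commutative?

No

5 * 2 = 8 but 2 * 5 = 6.
Since 5 and 2 do not commute, Γ is not abelian.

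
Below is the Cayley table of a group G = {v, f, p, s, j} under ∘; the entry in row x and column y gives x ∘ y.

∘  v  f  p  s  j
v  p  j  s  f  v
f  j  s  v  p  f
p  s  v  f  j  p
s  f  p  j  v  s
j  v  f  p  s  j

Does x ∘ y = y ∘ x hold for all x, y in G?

Yes

Check whether the table is symmetric across its main diagonal.
Every entry (row x, col y) equals the entry (row y, col x), so G is abelian.
(In fact G ≅ the cyclic group Z_5.)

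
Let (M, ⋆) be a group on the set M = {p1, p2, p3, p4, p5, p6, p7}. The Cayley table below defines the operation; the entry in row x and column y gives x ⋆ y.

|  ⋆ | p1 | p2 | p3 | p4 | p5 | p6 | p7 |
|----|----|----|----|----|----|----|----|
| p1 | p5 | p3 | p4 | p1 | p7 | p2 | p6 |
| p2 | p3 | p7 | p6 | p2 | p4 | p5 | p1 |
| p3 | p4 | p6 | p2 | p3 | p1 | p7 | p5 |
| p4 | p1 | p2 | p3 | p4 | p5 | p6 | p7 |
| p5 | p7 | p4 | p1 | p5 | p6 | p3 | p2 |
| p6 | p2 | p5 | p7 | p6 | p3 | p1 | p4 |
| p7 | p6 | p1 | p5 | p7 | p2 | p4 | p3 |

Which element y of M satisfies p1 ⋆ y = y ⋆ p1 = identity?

p3

First locate the identity: row p4 matches the header, so p4 is the identity.
Scan row p1 for p4: p1 ⋆ p3 = p4. Hence p1^(-1) = p3.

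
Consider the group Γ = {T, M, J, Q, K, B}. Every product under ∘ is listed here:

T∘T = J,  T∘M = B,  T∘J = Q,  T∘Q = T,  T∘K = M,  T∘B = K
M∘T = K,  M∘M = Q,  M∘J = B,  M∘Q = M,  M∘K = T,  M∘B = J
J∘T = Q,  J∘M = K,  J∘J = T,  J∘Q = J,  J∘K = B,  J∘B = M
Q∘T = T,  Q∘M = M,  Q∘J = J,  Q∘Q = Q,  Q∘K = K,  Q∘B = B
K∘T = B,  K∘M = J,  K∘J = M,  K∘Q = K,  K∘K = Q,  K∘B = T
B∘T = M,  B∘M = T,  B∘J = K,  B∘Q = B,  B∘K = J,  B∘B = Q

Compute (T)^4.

T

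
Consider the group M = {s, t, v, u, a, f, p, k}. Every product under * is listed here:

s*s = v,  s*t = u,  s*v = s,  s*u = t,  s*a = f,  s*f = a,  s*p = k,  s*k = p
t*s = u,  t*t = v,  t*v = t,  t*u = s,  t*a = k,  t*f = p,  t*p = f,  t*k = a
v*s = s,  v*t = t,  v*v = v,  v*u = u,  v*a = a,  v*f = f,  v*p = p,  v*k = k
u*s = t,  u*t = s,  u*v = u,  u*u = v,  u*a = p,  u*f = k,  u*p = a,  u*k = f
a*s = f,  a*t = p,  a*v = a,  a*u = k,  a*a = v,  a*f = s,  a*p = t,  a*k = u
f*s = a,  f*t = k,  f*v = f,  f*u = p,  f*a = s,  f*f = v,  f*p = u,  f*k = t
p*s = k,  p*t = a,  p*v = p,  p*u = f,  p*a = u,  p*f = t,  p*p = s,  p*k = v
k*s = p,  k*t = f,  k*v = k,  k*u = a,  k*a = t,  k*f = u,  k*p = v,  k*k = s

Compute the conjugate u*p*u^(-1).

The identity is v. In row u, the entry v sits in column u, so u^(-1) = u.
u*p = a
a*u = k
(Structurally, M here is isomorphic to the dihedral group D_4.)

k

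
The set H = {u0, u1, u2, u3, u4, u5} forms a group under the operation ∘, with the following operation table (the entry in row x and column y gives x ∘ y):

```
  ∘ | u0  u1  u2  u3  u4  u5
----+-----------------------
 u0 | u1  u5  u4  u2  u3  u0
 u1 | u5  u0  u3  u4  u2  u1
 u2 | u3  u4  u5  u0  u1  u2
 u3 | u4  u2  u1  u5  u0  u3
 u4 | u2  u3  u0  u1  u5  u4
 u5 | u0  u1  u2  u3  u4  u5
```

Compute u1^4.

u1^1 = u1
u1^2 = u1 ∘ u1 = u0
u1^3 = u0 ∘ u1 = u5
u1^4 = u5 ∘ u1 = u1
(Structurally, H here is isomorphic to the symmetric group S_3.)

u1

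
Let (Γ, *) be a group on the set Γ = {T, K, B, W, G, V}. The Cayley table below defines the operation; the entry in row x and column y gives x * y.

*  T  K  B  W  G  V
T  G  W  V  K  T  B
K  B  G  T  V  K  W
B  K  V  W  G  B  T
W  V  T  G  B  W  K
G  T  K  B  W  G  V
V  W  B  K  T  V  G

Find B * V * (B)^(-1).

K

The identity is G. In row B, the entry G sits in column W, so B^(-1) = W.
B * V = T
T * W = K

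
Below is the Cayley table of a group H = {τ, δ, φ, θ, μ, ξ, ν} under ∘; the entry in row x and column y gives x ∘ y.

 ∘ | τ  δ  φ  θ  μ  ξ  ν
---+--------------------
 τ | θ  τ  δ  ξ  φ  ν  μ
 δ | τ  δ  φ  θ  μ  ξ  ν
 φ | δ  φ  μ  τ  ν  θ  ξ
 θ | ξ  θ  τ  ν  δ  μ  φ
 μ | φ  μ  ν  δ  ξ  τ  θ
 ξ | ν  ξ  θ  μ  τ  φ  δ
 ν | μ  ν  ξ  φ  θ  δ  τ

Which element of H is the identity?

The identity e satisfies e ∘ x = x for all x, so its row in the table reproduces the column headers.
Row δ reads: τ, δ, φ, θ, μ, ξ, ν — exactly the header order. So δ is the identity.

δ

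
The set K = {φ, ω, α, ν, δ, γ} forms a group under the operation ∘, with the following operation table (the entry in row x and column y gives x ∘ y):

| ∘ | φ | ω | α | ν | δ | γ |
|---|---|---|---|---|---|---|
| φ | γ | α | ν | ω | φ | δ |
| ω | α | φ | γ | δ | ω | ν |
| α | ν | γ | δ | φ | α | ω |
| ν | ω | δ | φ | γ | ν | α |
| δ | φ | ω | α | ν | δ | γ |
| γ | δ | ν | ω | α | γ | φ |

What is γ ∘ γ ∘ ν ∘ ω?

γ ∘ γ = φ
φ ∘ ν = ω
ω ∘ ω = φ

φ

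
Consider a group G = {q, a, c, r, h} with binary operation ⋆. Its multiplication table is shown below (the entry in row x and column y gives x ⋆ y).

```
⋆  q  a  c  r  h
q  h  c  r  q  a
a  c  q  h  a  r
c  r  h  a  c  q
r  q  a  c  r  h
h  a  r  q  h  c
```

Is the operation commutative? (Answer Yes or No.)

Yes

Check whether the table is symmetric across its main diagonal.
Every entry (row x, col y) equals the entry (row y, col x), so G is abelian.
(In fact G ≅ the cyclic group Z_5.)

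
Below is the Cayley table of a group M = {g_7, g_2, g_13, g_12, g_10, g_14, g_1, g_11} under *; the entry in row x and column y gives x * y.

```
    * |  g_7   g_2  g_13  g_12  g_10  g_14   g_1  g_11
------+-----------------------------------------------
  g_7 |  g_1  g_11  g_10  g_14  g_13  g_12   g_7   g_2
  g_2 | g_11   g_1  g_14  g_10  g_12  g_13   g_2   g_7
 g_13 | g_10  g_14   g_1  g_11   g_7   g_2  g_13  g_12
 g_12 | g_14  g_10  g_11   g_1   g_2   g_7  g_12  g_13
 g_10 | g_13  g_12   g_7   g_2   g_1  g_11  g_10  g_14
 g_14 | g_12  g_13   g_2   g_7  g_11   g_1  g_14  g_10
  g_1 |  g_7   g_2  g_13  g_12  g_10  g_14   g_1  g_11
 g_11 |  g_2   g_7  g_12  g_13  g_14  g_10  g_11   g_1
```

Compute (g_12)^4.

g_12^1 = g_12
g_12^2 = g_12 * g_12 = g_1
g_12^3 = g_1 * g_12 = g_12
g_12^4 = g_12 * g_12 = g_1

g_1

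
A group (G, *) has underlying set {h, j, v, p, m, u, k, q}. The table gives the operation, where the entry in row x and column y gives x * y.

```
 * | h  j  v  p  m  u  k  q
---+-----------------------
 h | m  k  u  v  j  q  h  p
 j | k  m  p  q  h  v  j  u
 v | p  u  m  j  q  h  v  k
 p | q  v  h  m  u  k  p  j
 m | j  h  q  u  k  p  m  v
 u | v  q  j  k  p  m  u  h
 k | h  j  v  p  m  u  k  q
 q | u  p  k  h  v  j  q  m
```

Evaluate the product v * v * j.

v * v = m
m * j = h

h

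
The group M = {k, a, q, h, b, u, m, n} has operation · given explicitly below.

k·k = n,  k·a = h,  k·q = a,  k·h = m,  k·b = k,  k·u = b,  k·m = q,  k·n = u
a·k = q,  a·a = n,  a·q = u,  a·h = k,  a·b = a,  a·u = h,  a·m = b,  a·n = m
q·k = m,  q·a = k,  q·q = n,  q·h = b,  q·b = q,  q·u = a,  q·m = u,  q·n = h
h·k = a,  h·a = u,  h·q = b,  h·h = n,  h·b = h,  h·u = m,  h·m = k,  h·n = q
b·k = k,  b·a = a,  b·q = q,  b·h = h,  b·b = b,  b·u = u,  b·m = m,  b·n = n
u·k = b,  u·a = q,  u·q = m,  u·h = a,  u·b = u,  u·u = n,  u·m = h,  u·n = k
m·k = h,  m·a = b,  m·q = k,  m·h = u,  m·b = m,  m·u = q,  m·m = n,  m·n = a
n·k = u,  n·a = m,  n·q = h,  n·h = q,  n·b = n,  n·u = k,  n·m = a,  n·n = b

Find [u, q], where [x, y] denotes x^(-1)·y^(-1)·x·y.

n

Identity is b; from the table u^(-1) = k and q^(-1) = h.
k·h = m
m·u = q
q·q = n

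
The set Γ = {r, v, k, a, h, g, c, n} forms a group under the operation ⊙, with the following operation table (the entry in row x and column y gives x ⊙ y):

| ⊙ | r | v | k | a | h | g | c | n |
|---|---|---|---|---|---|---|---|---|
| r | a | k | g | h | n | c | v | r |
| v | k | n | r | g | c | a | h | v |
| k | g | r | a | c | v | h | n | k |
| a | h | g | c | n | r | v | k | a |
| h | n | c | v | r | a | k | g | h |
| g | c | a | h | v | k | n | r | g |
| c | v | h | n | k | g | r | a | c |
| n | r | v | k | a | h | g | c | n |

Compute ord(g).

The identity element is n (its row matches the header).
g^1 = g
g^2 = g ⊙ g = n
The first power of g equal to the identity is g^2, so ord(g) = 2.

2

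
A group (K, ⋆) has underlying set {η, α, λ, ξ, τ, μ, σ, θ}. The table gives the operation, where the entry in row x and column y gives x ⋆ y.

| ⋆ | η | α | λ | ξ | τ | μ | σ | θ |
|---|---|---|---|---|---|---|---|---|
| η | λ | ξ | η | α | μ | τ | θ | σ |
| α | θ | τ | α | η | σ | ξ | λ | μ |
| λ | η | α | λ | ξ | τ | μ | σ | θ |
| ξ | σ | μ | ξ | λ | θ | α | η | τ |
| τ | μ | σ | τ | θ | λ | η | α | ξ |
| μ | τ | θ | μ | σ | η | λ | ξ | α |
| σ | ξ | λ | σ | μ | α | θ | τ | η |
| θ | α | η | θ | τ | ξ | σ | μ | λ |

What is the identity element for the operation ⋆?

The identity e satisfies e ⋆ x = x for all x, so its row in the table reproduces the column headers.
Row λ reads: η, α, λ, ξ, τ, μ, σ, θ — exactly the header order. So λ is the identity.

λ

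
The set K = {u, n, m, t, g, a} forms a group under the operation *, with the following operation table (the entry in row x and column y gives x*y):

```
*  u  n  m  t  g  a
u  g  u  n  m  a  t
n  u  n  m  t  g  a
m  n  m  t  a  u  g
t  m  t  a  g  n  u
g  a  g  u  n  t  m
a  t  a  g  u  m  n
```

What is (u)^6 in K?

u^1 = u
u^2 = u*u = g
u^3 = g*u = a
u^4 = a*u = t
u^5 = t*u = m
u^6 = m*u = n

n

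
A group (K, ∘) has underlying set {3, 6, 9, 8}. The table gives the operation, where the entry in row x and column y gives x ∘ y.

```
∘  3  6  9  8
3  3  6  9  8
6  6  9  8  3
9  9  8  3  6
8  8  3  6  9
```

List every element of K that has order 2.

{9}

Identity is 3. Compute the order of each non-identity element by repeated multiplication:
  6: 6 → 9 → 8 → 3  (order 4)
  9: 9 → 3  (order 2)
  8: 8 → 9 → 6 → 3  (order 4)
Elements of order 2: {9}.
(Structurally, K here is isomorphic to the cyclic group Z_4.)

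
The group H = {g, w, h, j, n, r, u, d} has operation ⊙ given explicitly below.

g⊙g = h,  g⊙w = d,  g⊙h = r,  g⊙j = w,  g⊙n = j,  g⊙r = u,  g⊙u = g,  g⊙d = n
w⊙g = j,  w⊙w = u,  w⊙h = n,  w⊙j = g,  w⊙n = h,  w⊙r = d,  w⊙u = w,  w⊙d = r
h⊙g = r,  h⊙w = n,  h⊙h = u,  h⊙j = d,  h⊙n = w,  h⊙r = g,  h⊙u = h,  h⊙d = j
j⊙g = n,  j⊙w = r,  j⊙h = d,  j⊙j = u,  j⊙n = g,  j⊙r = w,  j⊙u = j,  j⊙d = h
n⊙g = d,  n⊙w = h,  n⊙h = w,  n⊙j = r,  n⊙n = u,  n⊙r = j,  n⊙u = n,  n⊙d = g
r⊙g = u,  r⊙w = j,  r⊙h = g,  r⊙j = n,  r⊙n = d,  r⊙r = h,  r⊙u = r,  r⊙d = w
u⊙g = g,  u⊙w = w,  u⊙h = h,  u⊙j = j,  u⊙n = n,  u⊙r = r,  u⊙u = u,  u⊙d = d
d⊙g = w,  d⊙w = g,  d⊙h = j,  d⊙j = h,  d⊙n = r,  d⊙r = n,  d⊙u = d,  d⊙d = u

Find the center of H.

{h, u}

An element z is central iff its row equals its column in the table.
For j: j ⊙ g = n ≠ w = g ⊙ j, so j ∉ Z.
Checking each element this way leaves Z(H) = {h, u}.
(Structurally, H here is isomorphic to the dihedral group D_4.)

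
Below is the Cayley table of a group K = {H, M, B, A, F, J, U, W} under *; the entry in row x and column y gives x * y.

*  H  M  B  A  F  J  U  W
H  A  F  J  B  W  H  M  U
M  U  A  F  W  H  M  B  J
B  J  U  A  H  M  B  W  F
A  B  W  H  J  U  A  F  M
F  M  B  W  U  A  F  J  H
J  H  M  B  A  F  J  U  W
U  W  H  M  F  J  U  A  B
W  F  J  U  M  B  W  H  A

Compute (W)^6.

A

W^1 = W
W^2 = W * W = A
W^3 = A * W = M
W^4 = M * W = J
W^5 = J * W = W
W^6 = W * W = A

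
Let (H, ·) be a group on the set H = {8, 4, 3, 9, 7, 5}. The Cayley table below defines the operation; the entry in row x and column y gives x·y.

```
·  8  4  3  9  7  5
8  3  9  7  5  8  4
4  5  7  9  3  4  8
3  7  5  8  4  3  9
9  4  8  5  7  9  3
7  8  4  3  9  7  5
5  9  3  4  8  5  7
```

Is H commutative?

3·9 = 4 but 9·3 = 5.
Since 3 and 9 do not commute, H is not abelian.

No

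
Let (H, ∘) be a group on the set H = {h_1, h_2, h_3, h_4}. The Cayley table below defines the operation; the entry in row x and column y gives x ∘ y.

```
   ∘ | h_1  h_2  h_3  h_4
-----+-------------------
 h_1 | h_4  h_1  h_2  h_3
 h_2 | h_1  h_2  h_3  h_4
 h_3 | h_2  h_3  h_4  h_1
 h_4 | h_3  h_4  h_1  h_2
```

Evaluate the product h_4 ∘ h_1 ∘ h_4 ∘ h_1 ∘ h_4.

h_2

h_4 ∘ h_1 = h_3
h_3 ∘ h_4 = h_1
h_1 ∘ h_1 = h_4
h_4 ∘ h_4 = h_2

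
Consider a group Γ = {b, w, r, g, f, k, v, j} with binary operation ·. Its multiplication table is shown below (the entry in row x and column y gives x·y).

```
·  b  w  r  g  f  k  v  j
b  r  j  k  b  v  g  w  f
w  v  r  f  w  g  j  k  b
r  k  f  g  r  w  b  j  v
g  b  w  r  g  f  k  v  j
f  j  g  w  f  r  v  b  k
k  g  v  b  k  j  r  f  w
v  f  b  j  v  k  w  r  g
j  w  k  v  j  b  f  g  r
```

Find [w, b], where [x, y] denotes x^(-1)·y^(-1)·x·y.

Identity is g; from the table w^(-1) = f and b^(-1) = k.
f·k = v
v·w = b
b·b = r

r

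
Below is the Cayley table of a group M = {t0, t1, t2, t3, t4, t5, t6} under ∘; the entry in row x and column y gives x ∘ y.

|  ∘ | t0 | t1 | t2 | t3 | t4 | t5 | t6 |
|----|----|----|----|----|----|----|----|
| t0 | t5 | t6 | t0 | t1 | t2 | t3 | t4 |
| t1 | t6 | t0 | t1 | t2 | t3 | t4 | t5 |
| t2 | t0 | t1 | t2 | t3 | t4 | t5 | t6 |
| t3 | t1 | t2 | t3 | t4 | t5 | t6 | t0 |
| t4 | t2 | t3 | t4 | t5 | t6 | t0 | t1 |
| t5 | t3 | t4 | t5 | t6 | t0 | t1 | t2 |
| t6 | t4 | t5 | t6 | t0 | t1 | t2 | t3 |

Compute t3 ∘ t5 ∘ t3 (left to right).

t0

t3 ∘ t5 = t6
t6 ∘ t3 = t0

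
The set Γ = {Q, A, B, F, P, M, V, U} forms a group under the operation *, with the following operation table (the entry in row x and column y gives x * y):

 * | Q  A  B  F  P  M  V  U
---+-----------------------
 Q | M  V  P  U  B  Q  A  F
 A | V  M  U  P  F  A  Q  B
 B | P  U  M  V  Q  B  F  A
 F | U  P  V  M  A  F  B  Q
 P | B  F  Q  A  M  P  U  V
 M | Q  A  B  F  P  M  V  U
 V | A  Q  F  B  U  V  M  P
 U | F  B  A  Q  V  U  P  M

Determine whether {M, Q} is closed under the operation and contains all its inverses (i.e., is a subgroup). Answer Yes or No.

Yes

{M, Q} contains the identity M.
Checking products: every product of two elements of {M, Q} (read from the table) lies in {M, Q}, so the set is closed.
In a finite group, a nonempty closed subset is a subgroup. So {M, Q} ≤ Γ.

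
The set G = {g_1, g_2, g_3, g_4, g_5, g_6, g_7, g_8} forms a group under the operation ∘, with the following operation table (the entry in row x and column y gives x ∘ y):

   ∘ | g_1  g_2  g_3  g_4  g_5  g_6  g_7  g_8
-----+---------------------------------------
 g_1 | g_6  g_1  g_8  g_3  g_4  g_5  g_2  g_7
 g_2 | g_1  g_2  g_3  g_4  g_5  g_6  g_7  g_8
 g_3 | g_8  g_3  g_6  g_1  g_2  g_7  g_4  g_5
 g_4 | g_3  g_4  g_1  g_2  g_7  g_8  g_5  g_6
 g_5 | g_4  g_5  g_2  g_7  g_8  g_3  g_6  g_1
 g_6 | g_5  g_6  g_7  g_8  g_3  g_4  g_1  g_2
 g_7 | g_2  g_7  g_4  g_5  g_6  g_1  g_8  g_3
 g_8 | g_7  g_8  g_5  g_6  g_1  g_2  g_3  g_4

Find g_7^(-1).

g_1

First locate the identity: row g_2 matches the header, so g_2 is the identity.
Scan row g_7 for g_2: g_7 ∘ g_1 = g_2. Hence g_7^(-1) = g_1.
(Structurally, G here is isomorphic to the cyclic group Z_8.)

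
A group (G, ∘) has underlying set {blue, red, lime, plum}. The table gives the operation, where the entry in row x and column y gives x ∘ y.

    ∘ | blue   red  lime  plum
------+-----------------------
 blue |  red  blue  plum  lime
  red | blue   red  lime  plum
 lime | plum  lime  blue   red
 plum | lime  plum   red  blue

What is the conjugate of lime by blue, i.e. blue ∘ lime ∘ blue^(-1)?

The identity is red. In row blue, the entry red sits in column blue, so blue^(-1) = blue.
blue ∘ lime = plum
plum ∘ blue = lime

lime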